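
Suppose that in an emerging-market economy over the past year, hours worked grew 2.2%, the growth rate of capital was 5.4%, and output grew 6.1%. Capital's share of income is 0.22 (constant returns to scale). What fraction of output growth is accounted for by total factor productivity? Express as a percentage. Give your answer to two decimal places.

Labor's share = 1 − 0.22 = 0.78.
Capital: 0.22 × 5.4 = 1.188 pp.
Hours worked: 0.78 × 2.2 = 1.716 pp.
TFP growth = 6.1 − 2.904 = 3.196%.
TFP share of growth = 3.196 / 6.1 × 100 = 52.3934%.

Total factor productivity accounted for 52.39% of growth.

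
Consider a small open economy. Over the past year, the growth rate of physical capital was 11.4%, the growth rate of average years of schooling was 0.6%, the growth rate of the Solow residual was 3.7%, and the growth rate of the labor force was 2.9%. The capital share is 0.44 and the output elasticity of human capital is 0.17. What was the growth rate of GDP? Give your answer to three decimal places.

Labor's share = 1 − 0.44 − 0.17 = 0.39.
Physical capital: 0.44 × 11.4 = 5.016 pp.
Average years of schooling: 0.17 × 0.6 = 0.102 pp.
The labor force: 0.39 × 2.9 = 1.131 pp.
Output growth = 3.7 + 6.249 = 9.949%.

9.949%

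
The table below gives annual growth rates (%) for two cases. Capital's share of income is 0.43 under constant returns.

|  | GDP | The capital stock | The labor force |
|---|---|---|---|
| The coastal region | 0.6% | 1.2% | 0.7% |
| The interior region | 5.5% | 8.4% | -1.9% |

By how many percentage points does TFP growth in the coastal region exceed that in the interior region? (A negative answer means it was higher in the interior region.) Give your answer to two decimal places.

-3.29 percentage points

Labor's share = 1 − 0.43 = 0.57.
The coastal region: TFP = 0.6 − 0.516 − 0.399 = -0.315%.
The interior region: TFP = 5.5 − 3.612 + 1.083 = 2.971%.
Difference = -0.315 − (2.971) = -3.286 pp.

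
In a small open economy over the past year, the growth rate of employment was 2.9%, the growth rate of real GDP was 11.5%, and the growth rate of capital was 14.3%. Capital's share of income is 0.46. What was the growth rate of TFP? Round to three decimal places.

Labor's share = 1 − 0.46 = 0.54.
Capital: 0.46 × 14.3 = 6.578 pp.
Employment: 0.54 × 2.9 = 1.566 pp.
TFP growth = 11.5 − 8.144 = 3.356%.

3.356%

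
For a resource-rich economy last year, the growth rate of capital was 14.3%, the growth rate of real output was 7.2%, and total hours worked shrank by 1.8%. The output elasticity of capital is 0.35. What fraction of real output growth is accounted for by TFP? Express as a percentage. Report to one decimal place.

46.7%

Labor's share = 1 − 0.35 = 0.65.
Capital: 0.35 × 14.3 = 5.005 pp.
Total hours worked: 0.65 × (-1.8) = -1.17 pp.
TFP growth = 7.2 − 3.835 = 3.365%.
TFP share of growth = 3.365 / 7.2 × 100 = 46.736%.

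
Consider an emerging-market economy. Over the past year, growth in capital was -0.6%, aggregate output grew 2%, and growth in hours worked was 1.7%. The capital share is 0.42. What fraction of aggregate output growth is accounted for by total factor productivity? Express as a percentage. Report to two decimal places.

63.30%

Labor's share = 1 − 0.42 = 0.58.
Capital: 0.42 × (-0.6) = -0.252 pp.
Hours worked: 0.58 × 1.7 = 0.986 pp.
TFP growth = 2 − 0.734 = 1.266%.
TFP share of growth = 1.266 / 2 × 100 = 63.3%.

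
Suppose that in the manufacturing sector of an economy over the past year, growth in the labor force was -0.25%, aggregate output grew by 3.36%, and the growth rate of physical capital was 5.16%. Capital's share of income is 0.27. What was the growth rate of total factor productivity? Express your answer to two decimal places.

2.15%

Labor's share = 1 − 0.27 = 0.73.
Physical capital: 0.27 × 5.16 = 1.3932 pp.
The labor force: 0.73 × (-0.25) = -0.1825 pp.
TFP growth = 3.36 − 1.2107 = 2.1493%.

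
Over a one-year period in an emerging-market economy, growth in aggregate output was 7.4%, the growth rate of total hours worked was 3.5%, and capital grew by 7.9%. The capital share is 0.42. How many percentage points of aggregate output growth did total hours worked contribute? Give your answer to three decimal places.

2.030 percentage points

Labor's share = 1 − 0.42 = 0.58.
Contribution = share × growth = 0.58 × 3.5 = 2.03 pp.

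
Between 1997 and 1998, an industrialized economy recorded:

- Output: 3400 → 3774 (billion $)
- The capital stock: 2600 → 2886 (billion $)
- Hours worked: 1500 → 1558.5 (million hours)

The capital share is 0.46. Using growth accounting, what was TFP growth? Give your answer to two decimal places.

3.83%

Output growth = (3774 − 3400) / 3400 = 11%.
The capital stock growth = (2886 − 2600) / 2600 = 11%.
Hours worked growth = (1558.5 − 1500) / 1500 = 3.9%.
Labor's share = 1 − 0.46 = 0.54.
The capital stock: 0.46 × 11 = 5.06 pp.
Hours worked: 0.54 × 3.9 = 2.106 pp.
TFP growth = 11 − 7.166 = 3.834%.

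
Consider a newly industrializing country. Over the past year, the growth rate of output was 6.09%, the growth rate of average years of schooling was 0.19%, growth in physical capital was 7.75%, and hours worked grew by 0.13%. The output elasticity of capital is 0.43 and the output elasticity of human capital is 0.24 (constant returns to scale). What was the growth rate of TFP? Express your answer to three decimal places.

2.669%

Labor's share = 1 − 0.43 − 0.24 = 0.33.
Physical capital: 0.43 × 7.75 = 3.3325 pp.
Average years of schooling: 0.24 × 0.19 = 0.0456 pp.
Hours worked: 0.33 × 0.13 = 0.0429 pp.
TFP growth = 6.09 − 3.421 = 2.669%.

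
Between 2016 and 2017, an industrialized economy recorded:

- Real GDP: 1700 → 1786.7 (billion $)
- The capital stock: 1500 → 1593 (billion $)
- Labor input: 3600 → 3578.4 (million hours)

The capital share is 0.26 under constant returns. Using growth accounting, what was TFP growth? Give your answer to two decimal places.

Real GDP growth = (1786.7 − 1700) / 1700 = 5.1%.
The capital stock growth = (1593 − 1500) / 1500 = 6.2%.
Labor input growth = (3578.4 − 3600) / 3600 = -0.6%.
Labor's share = 1 − 0.26 = 0.74.
The capital stock: 0.26 × 6.2 = 1.612 pp.
Labor input: 0.74 × (-0.6) = -0.444 pp.
TFP growth = 5.1 − 1.168 = 3.932%.

3.93%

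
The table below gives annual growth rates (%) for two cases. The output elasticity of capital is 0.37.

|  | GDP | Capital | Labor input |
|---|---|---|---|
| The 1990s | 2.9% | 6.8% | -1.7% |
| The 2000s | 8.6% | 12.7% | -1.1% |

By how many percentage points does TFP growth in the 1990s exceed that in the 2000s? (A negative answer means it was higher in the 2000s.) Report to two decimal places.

-3.14 percentage points

Labor's share = 1 − 0.37 = 0.63.
The 1990s: TFP = 2.9 − 2.516 + 1.071 = 1.455%.
The 2000s: TFP = 8.6 − 4.699 + 0.693 = 4.594%.
Difference = 1.455 − (4.594) = -3.139 pp.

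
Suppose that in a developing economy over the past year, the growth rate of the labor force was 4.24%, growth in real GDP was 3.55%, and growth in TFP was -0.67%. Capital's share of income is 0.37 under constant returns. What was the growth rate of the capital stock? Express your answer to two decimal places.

4.19%

Labor's share = 1 − 0.37 = 0.63.
gY = gA + 0.63×4.24 + 0.37×g.
0.37×g = 3.55 + 0.67 − 2.6712 = 1.5488.
g = 1.5488 / 0.37 = 4.1859%.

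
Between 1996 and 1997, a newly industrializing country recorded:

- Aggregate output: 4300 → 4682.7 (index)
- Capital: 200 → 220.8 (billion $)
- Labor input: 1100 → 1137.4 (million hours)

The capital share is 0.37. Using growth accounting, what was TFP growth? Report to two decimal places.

2.91%

Aggregate output growth = (4682.7 − 4300) / 4300 = 8.9%.
Capital growth = (220.8 − 200) / 200 = 10.4%.
Labor input growth = (1137.4 − 1100) / 1100 = 3.4%.
Labor's share = 1 − 0.37 = 0.63.
Capital: 0.37 × 10.4 = 3.848 pp.
Labor input: 0.63 × 3.4 = 2.142 pp.
TFP growth = 8.9 − 5.99 = 2.91%.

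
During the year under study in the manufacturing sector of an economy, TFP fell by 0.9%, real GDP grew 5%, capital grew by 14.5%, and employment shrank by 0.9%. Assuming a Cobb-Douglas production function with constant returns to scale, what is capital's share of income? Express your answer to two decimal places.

Capital's share of income is 0.44.

gY = gA + α·gK + (1−α)·gL, so gY − gA − gL = α(gK − gL).
5 + 0.9 + 0.9 = α × (14.5 − (-0.9)).
6.8 = 15.4 α, so α = 0.4416.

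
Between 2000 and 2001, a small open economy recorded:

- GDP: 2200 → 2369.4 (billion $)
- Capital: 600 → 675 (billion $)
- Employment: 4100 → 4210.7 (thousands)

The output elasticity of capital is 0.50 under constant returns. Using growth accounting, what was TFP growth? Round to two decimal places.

GDP growth = (2369.4 − 2200) / 2200 = 7.7%.
Capital growth = (675 − 600) / 600 = 12.5%.
Employment growth = (4210.7 − 4100) / 4100 = 2.7%.
Labor's share = 1 − 0.5 = 0.5.
Capital: 0.5 × 12.5 = 6.25 pp.
Employment: 0.5 × 2.7 = 1.35 pp.
TFP growth = 7.7 − 7.6 = 0.1%.

0.10%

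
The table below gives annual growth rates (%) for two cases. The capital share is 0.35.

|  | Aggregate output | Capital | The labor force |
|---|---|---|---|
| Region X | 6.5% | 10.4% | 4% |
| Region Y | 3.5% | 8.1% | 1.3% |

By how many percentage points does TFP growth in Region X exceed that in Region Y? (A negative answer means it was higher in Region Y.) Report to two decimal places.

0.44 percentage points

Labor's share = 1 − 0.35 = 0.65.
Region X: TFP = 6.5 − 3.64 − 2.6 = 0.26%.
Region Y: TFP = 3.5 − 2.835 − 0.845 = -0.18%.
Difference = 0.26 − (-0.18) = 0.44 pp.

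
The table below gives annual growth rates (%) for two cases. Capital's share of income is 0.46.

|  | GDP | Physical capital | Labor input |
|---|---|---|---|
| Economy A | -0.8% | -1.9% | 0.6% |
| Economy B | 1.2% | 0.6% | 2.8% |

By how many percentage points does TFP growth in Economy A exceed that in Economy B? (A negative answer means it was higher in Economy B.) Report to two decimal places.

Labor's share = 1 − 0.46 = 0.54.
Economy A: TFP = -0.8 + 0.874 − 0.324 = -0.25%.
Economy B: TFP = 1.2 − 0.276 − 1.512 = -0.588%.
Difference = -0.25 − (-0.588) = 0.338 pp.

0.34 percentage points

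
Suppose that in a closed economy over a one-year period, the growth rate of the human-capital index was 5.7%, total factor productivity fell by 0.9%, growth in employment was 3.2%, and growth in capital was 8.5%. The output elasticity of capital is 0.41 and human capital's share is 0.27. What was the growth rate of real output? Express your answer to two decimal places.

Labor's share = 1 − 0.41 − 0.27 = 0.32.
Capital: 0.41 × 8.5 = 3.485 pp.
The human-capital index: 0.27 × 5.7 = 1.539 pp.
Employment: 0.32 × 3.2 = 1.024 pp.
Output growth = -0.9 + 6.048 = 5.148%.

Real output grew 5.15%.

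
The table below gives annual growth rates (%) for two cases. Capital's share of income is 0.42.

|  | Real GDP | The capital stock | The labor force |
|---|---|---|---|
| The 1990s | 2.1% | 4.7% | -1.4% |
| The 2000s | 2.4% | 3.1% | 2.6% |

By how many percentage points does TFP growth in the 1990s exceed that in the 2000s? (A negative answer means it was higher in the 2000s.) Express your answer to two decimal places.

1.35 percentage points

Labor's share = 1 − 0.42 = 0.58.
The 1990s: TFP = 2.1 − 1.974 + 0.812 = 0.938%.
The 2000s: TFP = 2.4 − 1.302 − 1.508 = -0.41%.
Difference = 0.938 − (-0.41) = 1.348 pp.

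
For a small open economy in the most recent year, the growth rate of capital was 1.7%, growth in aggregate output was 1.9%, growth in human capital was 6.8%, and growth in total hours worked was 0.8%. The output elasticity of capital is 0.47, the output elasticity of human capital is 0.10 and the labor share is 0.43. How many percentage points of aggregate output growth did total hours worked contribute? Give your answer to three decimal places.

0.344 percentage points

Labor's share = 1 − 0.47 − 0.1 = 0.43.
Contribution = share × growth = 0.43 × 0.8 = 0.344 pp.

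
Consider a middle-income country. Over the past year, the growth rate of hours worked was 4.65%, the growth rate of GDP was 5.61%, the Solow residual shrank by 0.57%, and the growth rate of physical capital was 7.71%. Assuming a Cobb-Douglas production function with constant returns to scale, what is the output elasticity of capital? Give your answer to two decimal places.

The output elasticity of capital is 0.50.

gY = gA + α·gK + (1−α)·gL, so gY − gA − gL = α(gK − gL).
5.61 + 0.57 − 4.65 = α × (7.71 − 4.65).
1.53 = 3.06 α, so α = 0.5.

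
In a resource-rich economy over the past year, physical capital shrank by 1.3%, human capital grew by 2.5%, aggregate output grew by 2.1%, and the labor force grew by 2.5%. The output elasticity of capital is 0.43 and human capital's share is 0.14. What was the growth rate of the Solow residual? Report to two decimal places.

Labor's share = 1 − 0.43 − 0.14 = 0.43.
Physical capital: 0.43 × (-1.3) = -0.559 pp.
Human capital: 0.14 × 2.5 = 0.35 pp.
The labor force: 0.43 × 2.5 = 1.075 pp.
TFP growth = 2.1 − 0.866 = 1.234%.

1.23%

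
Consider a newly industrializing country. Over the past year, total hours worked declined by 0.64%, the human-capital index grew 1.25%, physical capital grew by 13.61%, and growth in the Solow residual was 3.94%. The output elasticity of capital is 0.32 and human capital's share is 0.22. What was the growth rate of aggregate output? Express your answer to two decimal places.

Labor's share = 1 − 0.32 − 0.22 = 0.46.
Physical capital: 0.32 × 13.61 = 4.3552 pp.
The human-capital index: 0.22 × 1.25 = 0.275 pp.
Total hours worked: 0.46 × (-0.64) = -0.2944 pp.
Output growth = 3.94 + 4.3358 = 8.2758%.

8.28%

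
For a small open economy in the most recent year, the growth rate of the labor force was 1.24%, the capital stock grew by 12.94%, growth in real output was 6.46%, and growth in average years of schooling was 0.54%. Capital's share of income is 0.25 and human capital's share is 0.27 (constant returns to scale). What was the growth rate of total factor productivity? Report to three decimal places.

Total factor productivity growth was 2.484%.

Labor's share = 1 − 0.25 − 0.27 = 0.48.
The capital stock: 0.25 × 12.94 = 3.235 pp.
Average years of schooling: 0.27 × 0.54 = 0.1458 pp.
The labor force: 0.48 × 1.24 = 0.5952 pp.
TFP growth = 6.46 − 3.976 = 2.484%.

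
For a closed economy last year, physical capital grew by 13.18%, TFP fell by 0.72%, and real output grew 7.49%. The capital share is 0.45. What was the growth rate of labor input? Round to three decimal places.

Labor input grew 4.144%.

Labor's share = 1 − 0.45 = 0.55.
gY = gA + 0.45×13.18 + 0.55×g.
0.55×g = 7.49 + 0.72 − 5.931 = 2.279.
g = 2.279 / 0.55 = 4.14364%.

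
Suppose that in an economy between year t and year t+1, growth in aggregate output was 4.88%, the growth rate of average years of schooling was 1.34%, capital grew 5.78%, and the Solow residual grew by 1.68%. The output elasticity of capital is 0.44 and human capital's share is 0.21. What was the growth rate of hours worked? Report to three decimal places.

Hours worked growth was 1.073%.

Labor's share = 1 − 0.44 − 0.21 = 0.35.
gY = gA + 0.44×5.78 + 0.21×1.34 + 0.35×g.
0.35×g = 4.88 − 1.68 − 2.8246 = 0.3754.
g = 0.3754 / 0.35 = 1.07257%.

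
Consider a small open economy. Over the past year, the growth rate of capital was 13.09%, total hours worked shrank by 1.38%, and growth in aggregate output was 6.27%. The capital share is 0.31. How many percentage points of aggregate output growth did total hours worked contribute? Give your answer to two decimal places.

Labor's share = 1 − 0.31 = 0.69.
Contribution = share × growth = 0.69 × (-1.38) = -0.9522 pp.

-0.95 percentage points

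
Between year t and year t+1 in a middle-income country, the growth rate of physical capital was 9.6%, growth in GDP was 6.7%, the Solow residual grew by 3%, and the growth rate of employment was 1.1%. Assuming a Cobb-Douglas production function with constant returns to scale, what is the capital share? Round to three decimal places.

α = 0.306

gY = gA + α·gK + (1−α)·gL, so gY − gA − gL = α(gK − gL).
6.7 − 3 − 1.1 = α × (9.6 − 1.1).
2.6 = 8.5 α, so α = 0.30588.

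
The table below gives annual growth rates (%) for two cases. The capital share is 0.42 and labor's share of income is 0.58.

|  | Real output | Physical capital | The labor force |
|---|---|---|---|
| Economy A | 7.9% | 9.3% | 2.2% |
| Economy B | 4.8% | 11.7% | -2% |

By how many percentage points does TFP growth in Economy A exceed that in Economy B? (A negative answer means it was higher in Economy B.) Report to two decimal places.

Labor's share = 1 − 0.42 = 0.58.
Economy A: TFP = 7.9 − 3.906 − 1.276 = 2.718%.
Economy B: TFP = 4.8 − 4.914 + 1.16 = 1.046%.
Difference = 2.718 − (1.046) = 1.672 pp.

1.67 percentage points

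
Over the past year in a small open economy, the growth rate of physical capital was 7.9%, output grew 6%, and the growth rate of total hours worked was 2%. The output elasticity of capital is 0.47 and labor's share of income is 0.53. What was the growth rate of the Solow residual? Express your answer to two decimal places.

1.23%

Labor's share = 1 − 0.47 = 0.53.
Physical capital: 0.47 × 7.9 = 3.713 pp.
Total hours worked: 0.53 × 2 = 1.06 pp.
TFP growth = 6 − 4.773 = 1.227%.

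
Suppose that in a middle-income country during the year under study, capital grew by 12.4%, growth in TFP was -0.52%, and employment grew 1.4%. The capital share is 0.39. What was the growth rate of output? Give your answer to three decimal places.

Labor's share = 1 − 0.39 = 0.61.
Capital: 0.39 × 12.4 = 4.836 pp.
Employment: 0.61 × 1.4 = 0.854 pp.
Output growth = -0.52 + 5.69 = 5.17%.

Output grew 5.170%.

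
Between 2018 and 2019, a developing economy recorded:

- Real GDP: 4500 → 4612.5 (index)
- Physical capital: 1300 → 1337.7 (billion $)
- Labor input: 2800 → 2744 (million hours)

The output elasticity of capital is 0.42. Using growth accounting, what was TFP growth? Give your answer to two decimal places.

TFP grew 2.44%.

Real GDP growth = (4612.5 − 4500) / 4500 = 2.5%.
Physical capital growth = (1337.7 − 1300) / 1300 = 2.9%.
Labor input growth = (2744 − 2800) / 2800 = -2%.
Labor's share = 1 − 0.42 = 0.58.
Physical capital: 0.42 × 2.9 = 1.218 pp.
Labor input: 0.58 × (-2) = -1.16 pp.
TFP growth = 2.5 − 0.058 = 2.442%.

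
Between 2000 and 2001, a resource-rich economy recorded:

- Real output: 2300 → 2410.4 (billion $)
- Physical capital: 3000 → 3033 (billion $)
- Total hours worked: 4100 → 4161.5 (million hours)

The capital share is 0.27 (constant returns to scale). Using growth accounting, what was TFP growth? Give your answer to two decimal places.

3.41%

Real output growth = (2410.4 − 2300) / 2300 = 4.8%.
Physical capital growth = (3033 − 3000) / 3000 = 1.1%.
Total hours worked growth = (4161.5 − 4100) / 4100 = 1.5%.
Labor's share = 1 − 0.27 = 0.73.
Physical capital: 0.27 × 1.1 = 0.297 pp.
Total hours worked: 0.73 × 1.5 = 1.095 pp.
TFP growth = 4.8 − 1.392 = 3.408%.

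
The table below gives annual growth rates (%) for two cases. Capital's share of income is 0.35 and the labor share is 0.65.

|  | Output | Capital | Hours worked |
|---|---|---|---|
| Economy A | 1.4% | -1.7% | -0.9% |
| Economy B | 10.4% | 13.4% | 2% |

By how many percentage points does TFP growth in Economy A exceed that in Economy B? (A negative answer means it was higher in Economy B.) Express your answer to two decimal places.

Labor's share = 1 − 0.35 = 0.65.
Economy A: TFP = 1.4 + 0.595 + 0.585 = 2.58%.
Economy B: TFP = 10.4 − 4.69 − 1.3 = 4.41%.
Difference = 2.58 − (4.41) = -1.83 pp.

-1.83 percentage points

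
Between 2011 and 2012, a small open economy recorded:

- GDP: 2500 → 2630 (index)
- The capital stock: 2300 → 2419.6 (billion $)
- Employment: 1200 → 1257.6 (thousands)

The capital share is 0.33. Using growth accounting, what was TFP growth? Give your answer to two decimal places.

0.27%

GDP growth = (2630 − 2500) / 2500 = 5.2%.
The capital stock growth = (2419.6 − 2300) / 2300 = 5.2%.
Employment growth = (1257.6 − 1200) / 1200 = 4.8%.
Labor's share = 1 − 0.33 = 0.67.
The capital stock: 0.33 × 5.2 = 1.716 pp.
Employment: 0.67 × 4.8 = 3.216 pp.
TFP growth = 5.2 − 4.932 = 0.268%.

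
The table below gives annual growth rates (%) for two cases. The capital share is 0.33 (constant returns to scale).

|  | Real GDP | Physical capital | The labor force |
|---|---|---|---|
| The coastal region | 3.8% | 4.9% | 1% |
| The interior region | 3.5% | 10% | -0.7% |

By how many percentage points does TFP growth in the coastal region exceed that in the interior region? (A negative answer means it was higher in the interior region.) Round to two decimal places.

Labor's share = 1 − 0.33 = 0.67.
The coastal region: TFP = 3.8 − 1.617 − 0.67 = 1.513%.
The interior region: TFP = 3.5 − 3.3 + 0.469 = 0.669%.
Difference = 1.513 − (0.669) = 0.844 pp.

0.84 percentage points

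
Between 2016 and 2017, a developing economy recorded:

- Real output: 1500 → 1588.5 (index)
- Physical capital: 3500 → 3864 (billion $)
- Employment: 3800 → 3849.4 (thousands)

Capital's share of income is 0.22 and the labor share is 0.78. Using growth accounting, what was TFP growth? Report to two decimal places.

Real output growth = (1588.5 − 1500) / 1500 = 5.9%.
Physical capital growth = (3864 − 3500) / 3500 = 10.4%.
Employment growth = (3849.4 − 3800) / 3800 = 1.3%.
Labor's share = 1 − 0.22 = 0.78.
Physical capital: 0.22 × 10.4 = 2.288 pp.
Employment: 0.78 × 1.3 = 1.014 pp.
TFP growth = 5.9 − 3.302 = 2.598%.

TFP growth was 2.60%.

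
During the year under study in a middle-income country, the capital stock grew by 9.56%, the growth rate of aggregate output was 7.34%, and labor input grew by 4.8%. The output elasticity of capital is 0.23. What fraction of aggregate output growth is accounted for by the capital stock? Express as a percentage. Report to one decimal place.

The capital stock accounted for 30.0% of growth.

The capital stock contributed 0.23 × 9.56 = 2.1988 pp.
Share of growth = 2.1988 / 7.34 × 100 = 29.956%.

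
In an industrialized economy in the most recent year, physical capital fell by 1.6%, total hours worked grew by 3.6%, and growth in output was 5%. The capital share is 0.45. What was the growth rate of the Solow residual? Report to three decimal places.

Labor's share = 1 − 0.45 = 0.55.
Physical capital: 0.45 × (-1.6) = -0.72 pp.
Total hours worked: 0.55 × 3.6 = 1.98 pp.
TFP growth = 5 − 1.26 = 3.74%.

The Solow residual grew 3.740%.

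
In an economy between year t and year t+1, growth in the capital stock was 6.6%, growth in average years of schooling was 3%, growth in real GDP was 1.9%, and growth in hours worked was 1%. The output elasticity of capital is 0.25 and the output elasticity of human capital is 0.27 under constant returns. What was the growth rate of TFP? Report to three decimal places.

-1.040%

Labor's share = 1 − 0.25 − 0.27 = 0.48.
The capital stock: 0.25 × 6.6 = 1.65 pp.
Average years of schooling: 0.27 × 3 = 0.81 pp.
Hours worked: 0.48 × 1 = 0.48 pp.
TFP growth = 1.9 − 2.94 = -1.04%.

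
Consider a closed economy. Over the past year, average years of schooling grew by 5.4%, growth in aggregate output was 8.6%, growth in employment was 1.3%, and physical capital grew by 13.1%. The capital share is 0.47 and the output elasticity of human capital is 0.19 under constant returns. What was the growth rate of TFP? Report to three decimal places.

0.975%

Labor's share = 1 − 0.47 − 0.19 = 0.34.
Physical capital: 0.47 × 13.1 = 6.157 pp.
Average years of schooling: 0.19 × 5.4 = 1.026 pp.
Employment: 0.34 × 1.3 = 0.442 pp.
TFP growth = 8.6 − 7.625 = 0.975%.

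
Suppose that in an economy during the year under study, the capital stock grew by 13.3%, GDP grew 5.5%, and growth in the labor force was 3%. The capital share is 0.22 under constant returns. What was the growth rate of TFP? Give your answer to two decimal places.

Labor's share = 1 − 0.22 = 0.78.
The capital stock: 0.22 × 13.3 = 2.926 pp.
The labor force: 0.78 × 3 = 2.34 pp.
TFP growth = 5.5 − 5.266 = 0.234%.

TFP growth was 0.23%.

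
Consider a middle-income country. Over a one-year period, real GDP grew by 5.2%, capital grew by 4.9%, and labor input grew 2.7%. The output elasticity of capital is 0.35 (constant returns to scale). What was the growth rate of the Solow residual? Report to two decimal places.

Labor's share = 1 − 0.35 = 0.65.
Capital: 0.35 × 4.9 = 1.715 pp.
Labor input: 0.65 × 2.7 = 1.755 pp.
TFP growth = 5.2 − 3.47 = 1.73%.

The Solow residual grew 1.73%.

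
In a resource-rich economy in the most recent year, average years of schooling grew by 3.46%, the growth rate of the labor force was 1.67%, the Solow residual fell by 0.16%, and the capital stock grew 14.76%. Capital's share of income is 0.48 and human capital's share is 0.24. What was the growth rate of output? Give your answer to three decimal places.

8.223%

Labor's share = 1 − 0.48 − 0.24 = 0.28.
The capital stock: 0.48 × 14.76 = 7.0848 pp.
Average years of schooling: 0.24 × 3.46 = 0.8304 pp.
The labor force: 0.28 × 1.67 = 0.4676 pp.
Output growth = -0.16 + 8.3828 = 8.2228%.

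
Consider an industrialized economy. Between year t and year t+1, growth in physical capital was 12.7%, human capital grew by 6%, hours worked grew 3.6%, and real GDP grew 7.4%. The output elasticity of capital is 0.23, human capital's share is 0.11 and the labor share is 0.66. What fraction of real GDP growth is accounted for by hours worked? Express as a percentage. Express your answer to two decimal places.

32.11%

Labor's share = 1 − 0.23 − 0.11 = 0.66.
Hours worked contributed 0.66 × 3.6 = 2.376 pp.
Share of growth = 2.376 / 7.4 × 100 = 32.1081%.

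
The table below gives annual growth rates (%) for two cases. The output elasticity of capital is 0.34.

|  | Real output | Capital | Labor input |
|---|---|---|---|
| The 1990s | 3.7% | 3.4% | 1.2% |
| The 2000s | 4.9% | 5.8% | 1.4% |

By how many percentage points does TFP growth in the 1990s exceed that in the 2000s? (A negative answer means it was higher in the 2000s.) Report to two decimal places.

-0.25 percentage points

Labor's share = 1 − 0.34 = 0.66.
The 1990s: TFP = 3.7 − 1.156 − 0.792 = 1.752%.
The 2000s: TFP = 4.9 − 1.972 − 0.924 = 2.004%.
Difference = 1.752 − (2.004) = -0.252 pp.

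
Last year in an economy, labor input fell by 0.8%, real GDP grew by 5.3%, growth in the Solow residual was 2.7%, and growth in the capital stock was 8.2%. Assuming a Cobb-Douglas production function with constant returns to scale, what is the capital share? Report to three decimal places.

0.378

gY = gA + α·gK + (1−α)·gL, so gY − gA − gL = α(gK − gL).
5.3 − 2.7 + 0.8 = α × (8.2 − (-0.8)).
3.4 = 9 α, so α = 0.37778.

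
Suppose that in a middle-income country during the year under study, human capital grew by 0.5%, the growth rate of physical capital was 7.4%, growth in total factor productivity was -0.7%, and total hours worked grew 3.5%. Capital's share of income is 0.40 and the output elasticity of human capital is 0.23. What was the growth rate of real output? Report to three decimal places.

Labor's share = 1 − 0.4 − 0.23 = 0.37.
Physical capital: 0.4 × 7.4 = 2.96 pp.
Human capital: 0.23 × 0.5 = 0.115 pp.
Total hours worked: 0.37 × 3.5 = 1.295 pp.
Output growth = -0.7 + 4.37 = 3.67%.

3.670%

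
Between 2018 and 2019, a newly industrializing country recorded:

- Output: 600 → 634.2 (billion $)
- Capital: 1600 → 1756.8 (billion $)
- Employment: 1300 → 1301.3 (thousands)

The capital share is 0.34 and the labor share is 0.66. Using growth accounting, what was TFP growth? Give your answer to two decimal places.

Output growth = (634.2 − 600) / 600 = 5.7%.
Capital growth = (1756.8 − 1600) / 1600 = 9.8%.
Employment growth = (1301.3 − 1300) / 1300 = 0.1%.
Labor's share = 1 − 0.34 = 0.66.
Capital: 0.34 × 9.8 = 3.332 pp.
Employment: 0.66 × 0.1 = 0.066 pp.
TFP growth = 5.7 − 3.398 = 2.302%.

2.30%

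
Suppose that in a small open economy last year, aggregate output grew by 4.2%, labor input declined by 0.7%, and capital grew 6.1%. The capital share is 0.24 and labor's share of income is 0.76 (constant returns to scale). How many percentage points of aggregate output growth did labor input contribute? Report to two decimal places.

-0.53

Labor's share = 1 − 0.24 = 0.76.
Contribution = share × growth = 0.76 × (-0.7) = -0.532 pp.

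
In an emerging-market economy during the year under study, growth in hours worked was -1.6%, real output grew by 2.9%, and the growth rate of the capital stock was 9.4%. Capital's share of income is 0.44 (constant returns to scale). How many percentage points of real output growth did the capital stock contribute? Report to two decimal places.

Contribution = share × growth = 0.44 × 9.4 = 4.136 pp.

4.14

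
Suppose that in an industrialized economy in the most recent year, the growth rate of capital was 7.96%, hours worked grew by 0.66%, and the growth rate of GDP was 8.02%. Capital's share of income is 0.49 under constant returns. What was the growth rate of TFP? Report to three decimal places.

Labor's share = 1 − 0.49 = 0.51.
Capital: 0.49 × 7.96 = 3.9004 pp.
Hours worked: 0.51 × 0.66 = 0.3366 pp.
TFP growth = 8.02 − 4.237 = 3.783%.

TFP growth was 3.783%.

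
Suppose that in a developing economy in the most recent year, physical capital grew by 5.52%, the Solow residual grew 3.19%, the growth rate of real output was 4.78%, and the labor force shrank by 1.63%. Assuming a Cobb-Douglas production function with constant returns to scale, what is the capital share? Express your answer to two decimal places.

gY = gA + α·gK + (1−α)·gL, so gY − gA − gL = α(gK − gL).
4.78 − 3.19 + 1.63 = α × (5.52 − (-1.63)).
3.22 = 7.15 α, so α = 0.4503.

The capital share is 0.45.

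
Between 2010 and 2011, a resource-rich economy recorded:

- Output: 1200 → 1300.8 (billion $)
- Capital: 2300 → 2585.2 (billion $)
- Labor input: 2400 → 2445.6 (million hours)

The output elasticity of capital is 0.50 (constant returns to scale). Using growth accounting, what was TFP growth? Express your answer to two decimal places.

Output growth = (1300.8 − 1200) / 1200 = 8.4%.
Capital growth = (2585.2 − 2300) / 2300 = 12.4%.
Labor input growth = (2445.6 − 2400) / 2400 = 1.9%.
Labor's share = 1 − 0.5 = 0.5.
Capital: 0.5 × 12.4 = 6.2 pp.
Labor input: 0.5 × 1.9 = 0.95 pp.
TFP growth = 8.4 − 7.15 = 1.25%.

1.25%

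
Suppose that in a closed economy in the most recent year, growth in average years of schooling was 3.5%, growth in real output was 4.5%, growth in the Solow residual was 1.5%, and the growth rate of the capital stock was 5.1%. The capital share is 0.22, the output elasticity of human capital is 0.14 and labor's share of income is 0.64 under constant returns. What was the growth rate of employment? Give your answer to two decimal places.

Employment growth was 2.17%.

Labor's share = 1 − 0.22 − 0.14 = 0.64.
gY = gA + 0.22×5.1 + 0.14×3.5 + 0.64×g.
0.64×g = 4.5 − 1.5 − 1.612 = 1.388.
g = 1.388 / 0.64 = 2.1688%.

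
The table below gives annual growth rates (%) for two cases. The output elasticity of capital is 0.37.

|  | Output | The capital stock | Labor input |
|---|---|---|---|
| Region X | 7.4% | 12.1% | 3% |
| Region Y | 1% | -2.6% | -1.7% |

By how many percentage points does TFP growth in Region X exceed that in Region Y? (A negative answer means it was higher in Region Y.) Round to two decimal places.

-2.00 percentage points

Labor's share = 1 − 0.37 = 0.63.
Region X: TFP = 7.4 − 4.477 − 1.89 = 1.033%.
Region Y: TFP = 1 + 0.962 + 1.071 = 3.033%.
Difference = 1.033 − (3.033) = -2 pp.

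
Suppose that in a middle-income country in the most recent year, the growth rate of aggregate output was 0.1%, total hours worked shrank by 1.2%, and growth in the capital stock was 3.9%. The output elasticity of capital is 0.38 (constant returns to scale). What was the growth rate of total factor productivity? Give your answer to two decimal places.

-0.64%

Labor's share = 1 − 0.38 = 0.62.
The capital stock: 0.38 × 3.9 = 1.482 pp.
Total hours worked: 0.62 × (-1.2) = -0.744 pp.
TFP growth = 0.1 − 0.738 = -0.638%.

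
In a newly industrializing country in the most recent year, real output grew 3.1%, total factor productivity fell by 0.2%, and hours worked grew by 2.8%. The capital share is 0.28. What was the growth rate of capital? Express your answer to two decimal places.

Capital growth was 4.59%.

Labor's share = 1 − 0.28 = 0.72.
gY = gA + 0.72×2.8 + 0.28×g.
0.28×g = 3.1 + 0.2 − 2.016 = 1.284.
g = 1.284 / 0.28 = 4.5857%.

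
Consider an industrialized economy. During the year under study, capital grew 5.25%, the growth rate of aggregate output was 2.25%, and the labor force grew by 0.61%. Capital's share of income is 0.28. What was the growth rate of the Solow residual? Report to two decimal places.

0.34%

Labor's share = 1 − 0.28 = 0.72.
Capital: 0.28 × 5.25 = 1.47 pp.
The labor force: 0.72 × 0.61 = 0.4392 pp.
TFP growth = 2.25 − 1.9092 = 0.3408%.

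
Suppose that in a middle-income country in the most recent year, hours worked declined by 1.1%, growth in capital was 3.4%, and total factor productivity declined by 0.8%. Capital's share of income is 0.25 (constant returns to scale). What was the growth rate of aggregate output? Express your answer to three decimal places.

Labor's share = 1 − 0.25 = 0.75.
Capital: 0.25 × 3.4 = 0.85 pp.
Hours worked: 0.75 × (-1.1) = -0.825 pp.
Output growth = -0.8 + 0.025 = -0.775%.

-0.775%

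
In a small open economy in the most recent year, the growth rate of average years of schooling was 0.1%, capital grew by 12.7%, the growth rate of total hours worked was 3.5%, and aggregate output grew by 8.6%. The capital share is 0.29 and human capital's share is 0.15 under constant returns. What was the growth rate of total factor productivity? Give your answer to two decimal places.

Labor's share = 1 − 0.29 − 0.15 = 0.56.
Capital: 0.29 × 12.7 = 3.683 pp.
Average years of schooling: 0.15 × 0.1 = 0.015 pp.
Total hours worked: 0.56 × 3.5 = 1.96 pp.
TFP growth = 8.6 − 5.658 = 2.942%.

2.94%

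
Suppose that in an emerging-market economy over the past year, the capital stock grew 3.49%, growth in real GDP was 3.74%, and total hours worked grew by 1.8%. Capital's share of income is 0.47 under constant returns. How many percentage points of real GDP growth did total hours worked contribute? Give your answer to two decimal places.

0.95 percentage points

Labor's share = 1 − 0.47 = 0.53.
Contribution = share × growth = 0.53 × 1.8 = 0.954 pp.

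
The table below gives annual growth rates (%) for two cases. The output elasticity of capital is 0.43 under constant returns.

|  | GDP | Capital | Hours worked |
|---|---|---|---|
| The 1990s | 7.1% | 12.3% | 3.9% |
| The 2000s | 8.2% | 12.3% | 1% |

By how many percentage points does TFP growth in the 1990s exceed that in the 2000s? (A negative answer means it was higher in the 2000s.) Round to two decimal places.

-2.75 percentage points

Labor's share = 1 − 0.43 = 0.57.
The 1990s: TFP = 7.1 − 5.289 − 2.223 = -0.412%.
The 2000s: TFP = 8.2 − 5.289 − 0.57 = 2.341%.
Difference = -0.412 − (2.341) = -2.753 pp.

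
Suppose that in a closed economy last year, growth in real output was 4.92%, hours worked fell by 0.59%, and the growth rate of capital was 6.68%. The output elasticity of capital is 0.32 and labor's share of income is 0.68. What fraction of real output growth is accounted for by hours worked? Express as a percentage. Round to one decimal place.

Hours worked accounted for -8.2% of growth.

Labor's share = 1 − 0.32 = 0.68.
Hours worked contributed 0.68 × (-0.59) = -0.4012 pp.
Share of growth = -0.4012 / 4.92 × 100 = -8.154%.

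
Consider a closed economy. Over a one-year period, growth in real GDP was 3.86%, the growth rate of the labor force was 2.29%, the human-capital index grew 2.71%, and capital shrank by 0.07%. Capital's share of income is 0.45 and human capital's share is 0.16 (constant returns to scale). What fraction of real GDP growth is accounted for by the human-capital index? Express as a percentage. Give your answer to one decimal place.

The human-capital index contributed 0.16 × 2.71 = 0.4336 pp.
Share of growth = 0.4336 / 3.86 × 100 = 11.233%.

The human-capital index accounted for 11.2% of growth.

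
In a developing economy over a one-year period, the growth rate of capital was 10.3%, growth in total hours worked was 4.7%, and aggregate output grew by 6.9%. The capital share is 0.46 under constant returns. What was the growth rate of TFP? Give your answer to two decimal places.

-0.38%

Labor's share = 1 − 0.46 = 0.54.
Capital: 0.46 × 10.3 = 4.738 pp.
Total hours worked: 0.54 × 4.7 = 2.538 pp.
TFP growth = 6.9 − 7.276 = -0.376%.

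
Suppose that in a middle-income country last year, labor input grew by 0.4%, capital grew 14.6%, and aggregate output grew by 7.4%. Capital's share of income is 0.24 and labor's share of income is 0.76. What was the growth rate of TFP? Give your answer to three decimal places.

Labor's share = 1 − 0.24 = 0.76.
Capital: 0.24 × 14.6 = 3.504 pp.
Labor input: 0.76 × 0.4 = 0.304 pp.
TFP growth = 7.4 − 3.808 = 3.592%.

TFP growth was 3.592%.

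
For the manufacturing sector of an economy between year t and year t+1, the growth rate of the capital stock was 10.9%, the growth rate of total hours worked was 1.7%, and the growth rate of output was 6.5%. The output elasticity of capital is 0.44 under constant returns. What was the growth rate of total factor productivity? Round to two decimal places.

Labor's share = 1 − 0.44 = 0.56.
The capital stock: 0.44 × 10.9 = 4.796 pp.
Total hours worked: 0.56 × 1.7 = 0.952 pp.
TFP growth = 6.5 − 5.748 = 0.752%.

0.75%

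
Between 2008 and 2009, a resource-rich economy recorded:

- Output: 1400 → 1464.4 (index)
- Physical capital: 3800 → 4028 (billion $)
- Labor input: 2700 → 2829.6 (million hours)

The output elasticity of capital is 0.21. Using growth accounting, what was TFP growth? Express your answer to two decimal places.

Output growth = (1464.4 − 1400) / 1400 = 4.6%.
Physical capital growth = (4028 − 3800) / 3800 = 6%.
Labor input growth = (2829.6 − 2700) / 2700 = 4.8%.
Labor's share = 1 − 0.21 = 0.79.
Physical capital: 0.21 × 6 = 1.26 pp.
Labor input: 0.79 × 4.8 = 3.792 pp.
TFP growth = 4.6 − 5.052 = -0.452%.

-0.45%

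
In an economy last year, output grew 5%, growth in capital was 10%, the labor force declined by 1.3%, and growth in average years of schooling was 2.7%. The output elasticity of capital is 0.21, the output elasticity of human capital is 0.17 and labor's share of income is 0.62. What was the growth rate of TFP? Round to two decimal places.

TFP grew 3.25%.

Labor's share = 1 − 0.21 − 0.17 = 0.62.
Capital: 0.21 × 10 = 2.1 pp.
Average years of schooling: 0.17 × 2.7 = 0.459 pp.
The labor force: 0.62 × (-1.3) = -0.806 pp.
TFP growth = 5 − 1.753 = 3.247%.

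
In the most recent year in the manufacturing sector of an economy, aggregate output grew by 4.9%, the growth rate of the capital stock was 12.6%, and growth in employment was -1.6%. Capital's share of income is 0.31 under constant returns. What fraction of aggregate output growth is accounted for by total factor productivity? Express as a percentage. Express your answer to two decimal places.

Total factor productivity accounted for 42.82% of growth.

Labor's share = 1 − 0.31 = 0.69.
The capital stock: 0.31 × 12.6 = 3.906 pp.
Employment: 0.69 × (-1.6) = -1.104 pp.
TFP growth = 4.9 − 2.802 = 2.098%.
TFP share of growth = 2.098 / 4.9 × 100 = 42.8163%.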